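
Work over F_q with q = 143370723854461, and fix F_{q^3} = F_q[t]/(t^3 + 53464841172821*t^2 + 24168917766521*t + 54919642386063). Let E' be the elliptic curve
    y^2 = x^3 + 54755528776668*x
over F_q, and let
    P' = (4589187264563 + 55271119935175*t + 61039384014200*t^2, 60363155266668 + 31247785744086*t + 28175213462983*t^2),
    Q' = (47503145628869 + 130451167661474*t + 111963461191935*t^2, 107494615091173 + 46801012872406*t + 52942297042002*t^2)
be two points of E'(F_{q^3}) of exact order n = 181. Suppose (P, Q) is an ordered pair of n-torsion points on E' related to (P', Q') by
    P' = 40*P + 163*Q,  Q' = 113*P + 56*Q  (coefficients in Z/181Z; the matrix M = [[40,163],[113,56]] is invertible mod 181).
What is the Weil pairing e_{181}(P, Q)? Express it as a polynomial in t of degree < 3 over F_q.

e_{181} is bilinear + alternating on E[181], so e_{181}(40*P + 163*Q, 113*P + 56*Q) = e_{181}(P,Q)^(40*56-163*113).
Hence e(P,Q) = e(P',Q')^{106} where 106 = 111^{-1} mod 181.
Run Miller on y^2=x^3+54755528776668*x over F_{143370723854461}: ladder 10110101 (8 bits); e = f_P(D_Q)/f_Q(D_P).
The quotient is 18284846944510 + 87162570286011*t + 109200693387648*t^2.
(18284846944510 + 87162570286011*t + 109200693387648*t^2)^{106} mod (143370723854461,f) = 55018465269071 + 135878825539831*t + 105166518933224*t^2.

55018465269071 + 135878825539831*t + 105166518933224*t^2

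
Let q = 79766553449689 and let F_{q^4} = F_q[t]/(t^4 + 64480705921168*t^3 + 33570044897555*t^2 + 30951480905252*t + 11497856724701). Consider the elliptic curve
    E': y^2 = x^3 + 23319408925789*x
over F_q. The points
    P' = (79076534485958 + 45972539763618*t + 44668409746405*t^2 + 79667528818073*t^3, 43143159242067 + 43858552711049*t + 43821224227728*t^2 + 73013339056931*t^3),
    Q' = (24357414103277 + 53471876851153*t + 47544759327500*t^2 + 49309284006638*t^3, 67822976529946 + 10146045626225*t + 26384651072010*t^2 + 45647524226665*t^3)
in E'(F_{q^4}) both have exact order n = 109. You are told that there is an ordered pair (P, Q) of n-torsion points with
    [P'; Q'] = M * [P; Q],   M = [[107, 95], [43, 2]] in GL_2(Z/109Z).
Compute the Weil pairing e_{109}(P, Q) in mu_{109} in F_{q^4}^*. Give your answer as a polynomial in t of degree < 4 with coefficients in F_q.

72549218626472 + 48750529996652*t + 70423358302500*t^2 + 78816503343036*t^3

Under M = [[107,95],[43,2]] in GL_2(Z/109), e_{109}(P',Q') = e_{109}(P,Q)^(107*2-95*43 mod 109).
det M = 107*2 - 95*43 = -3871 = 53 (mod 109); 53^{-1} = 72 (mod 109).
Run Miller on y^2=x^3+23319408925789*x over F_{79766553449689}: ladder 1101101 (7 bits); e = f_P(D_Q)/f_Q(D_P).
The quotient is 13996355193029 + 45487149400901*t + 79215049178877*t^2 + 78235513081979*t^3.
e_{109}(P,Q) = (13996355193029 + 45487149400901*t + 79215049178877*t^2 + 78235513081979*t^3)^{72} = 72549218626472 + 48750529996652*t + 70423358302500*t^2 + 78816503343036*t^3.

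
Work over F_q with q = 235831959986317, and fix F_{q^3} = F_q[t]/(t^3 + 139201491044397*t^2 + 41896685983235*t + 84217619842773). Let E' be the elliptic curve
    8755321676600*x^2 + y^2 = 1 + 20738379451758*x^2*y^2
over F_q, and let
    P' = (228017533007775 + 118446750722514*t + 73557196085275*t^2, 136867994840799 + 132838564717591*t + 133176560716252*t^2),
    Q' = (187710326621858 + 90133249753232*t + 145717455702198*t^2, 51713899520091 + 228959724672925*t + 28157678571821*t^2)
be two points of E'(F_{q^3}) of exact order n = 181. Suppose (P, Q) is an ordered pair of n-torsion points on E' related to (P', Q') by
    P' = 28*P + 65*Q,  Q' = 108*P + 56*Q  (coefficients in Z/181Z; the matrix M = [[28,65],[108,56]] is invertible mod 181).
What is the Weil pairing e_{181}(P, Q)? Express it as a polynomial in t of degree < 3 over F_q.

5104618897235 + 26200803203668*t + 166872670881460*t^2

Under M = [[28,65],[108,56]] in GL_2(Z/181), e_{181}(P',Q') = e_{181}(P,Q)^(28*56-65*108 mod 181).
28*56 - 65*108 = -5452; reduced mod 181: det = 159, inverse 74.
Edwards->Montgomery: u=(1+y)/(1-y), v=u/x -> 261563471407v^2=u^3+82881765843364u^2+u; then x_W=114920215549369u+162136923512271: y^2=x^3+95048734703244.
Miller loop for e_{181} over F_{235831959986317^3}: bits of 181 = 10110101; 7 double steps + 4 add steps, l/v at each.
The quotient is 132183117813496 + 81992222593797*t + 232441942854351*t^2.
Thus e_{181}(P,Q) = 5104618897235 + 26200803203668*t + 166872670881460*t^2.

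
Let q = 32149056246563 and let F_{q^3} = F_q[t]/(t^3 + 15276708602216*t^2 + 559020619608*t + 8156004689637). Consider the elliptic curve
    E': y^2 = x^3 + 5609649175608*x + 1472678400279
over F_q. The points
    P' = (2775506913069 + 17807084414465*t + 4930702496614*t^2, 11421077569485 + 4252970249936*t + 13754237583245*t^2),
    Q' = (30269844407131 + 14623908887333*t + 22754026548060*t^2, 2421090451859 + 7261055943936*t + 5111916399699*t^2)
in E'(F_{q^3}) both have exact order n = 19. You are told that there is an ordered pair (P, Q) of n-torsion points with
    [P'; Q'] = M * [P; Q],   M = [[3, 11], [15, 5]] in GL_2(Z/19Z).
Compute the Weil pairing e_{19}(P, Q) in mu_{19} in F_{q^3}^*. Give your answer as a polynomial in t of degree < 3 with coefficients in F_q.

31381422598103 + 11504682317300*t + 30922278212949*t^2

Since e_{19}(P,P)=e_{19}(Q,Q)=1 and e_{19}(Q,P)=e_{19}(P,Q)^{-1}, expanding e_{19}(3*P + 11*Q,15*P + 5*Q) leaves e(P,Q)^det(M).
So e_{19}(P,Q) = e_{19}(P',Q')^{10}, since 2*10 = 1 mod 19.
Double-and-add over 10011: 5-1 doublings, 3-1 additions; each step l_{T,T}/v_{2T} or l_{T,P'}/v at Q'+S for random S.
e_{19}(P',Q') = 387132507791 + 10173677343014*t + 28830532089759*t^2.
(387132507791 + 10173677343014*t + 28830532089759*t^2)^{10} mod (32149056246563,f) = 31381422598103 + 11504682317300*t + 30922278212949*t^2.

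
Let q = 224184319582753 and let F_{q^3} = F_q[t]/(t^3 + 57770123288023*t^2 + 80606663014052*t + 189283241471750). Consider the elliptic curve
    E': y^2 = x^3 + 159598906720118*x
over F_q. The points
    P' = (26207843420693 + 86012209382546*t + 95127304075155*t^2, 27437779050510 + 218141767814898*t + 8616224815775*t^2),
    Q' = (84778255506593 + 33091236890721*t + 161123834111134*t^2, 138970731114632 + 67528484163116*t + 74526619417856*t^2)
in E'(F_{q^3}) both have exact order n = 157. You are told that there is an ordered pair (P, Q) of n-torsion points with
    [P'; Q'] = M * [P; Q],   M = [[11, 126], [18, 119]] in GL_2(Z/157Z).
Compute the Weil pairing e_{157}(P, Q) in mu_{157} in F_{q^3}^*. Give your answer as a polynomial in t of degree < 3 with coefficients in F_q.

46792648061035 + 128953263899821*t + 31907176848793*t^2

Under M = [[11,126],[18,119]] in GL_2(Z/157), e_{157}(P',Q') = e_{157}(P,Q)^(11*119-126*18 mod 157).
Hence e(P,Q) = e(P',Q')^{120} where 120 = 140^{-1} mod 157.
Double-and-add over 10011101: 8-1 doublings, 5-1 additions; each step l_{T,T}/v_{2T} or l_{T,P'}/v at Q'+S for random S.
e_{157}(P',Q') = 22280096504344 + 142788719198946*t + 95609489304274*t^2.
Finally e_{157}(P,Q) = 46792648061035 + 128953263899821*t + 31907176848793*t^2.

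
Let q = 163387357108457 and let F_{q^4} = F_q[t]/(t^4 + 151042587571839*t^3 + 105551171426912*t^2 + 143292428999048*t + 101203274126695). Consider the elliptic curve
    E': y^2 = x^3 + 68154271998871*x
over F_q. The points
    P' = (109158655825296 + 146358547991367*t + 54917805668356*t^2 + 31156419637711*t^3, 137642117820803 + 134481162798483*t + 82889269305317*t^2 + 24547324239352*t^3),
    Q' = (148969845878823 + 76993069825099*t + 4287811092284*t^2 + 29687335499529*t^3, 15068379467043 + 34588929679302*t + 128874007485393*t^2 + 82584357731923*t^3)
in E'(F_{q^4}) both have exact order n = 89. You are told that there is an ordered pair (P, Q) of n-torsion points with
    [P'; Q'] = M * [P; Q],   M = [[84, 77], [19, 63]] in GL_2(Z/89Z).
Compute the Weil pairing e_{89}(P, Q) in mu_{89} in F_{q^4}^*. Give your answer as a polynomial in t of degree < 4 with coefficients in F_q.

Since e_{89}(P,P)=e_{89}(Q,Q)=1 and e_{89}(Q,P)=e_{89}(P,Q)^{-1}, expanding e_{89}(84*P + 77*Q,19*P + 63*Q) leaves e(P,Q)^det(M).
det M = 84*63 - 77*19 = 3829 = 2 (mod 89); 2^{-1} = 45 (mod 89).
Run Miller on y^2=x^3+68154271998871*x over F_{163387357108457}: ladder 1011001 (7 bits); e = f_P(D_Q)/f_Q(D_P).
The quotient is 62621189409405 + 18934085752923*t + 103800910452719*t^2 + 93646558249789*t^3.
Finally e_{89}(P,Q) = 105078045407262 + 110144647847144*t + 125479747232844*t^2 + 62979604418194*t^3.

105078045407262 + 110144647847144*t + 125479747232844*t^2 + 62979604418194*t^3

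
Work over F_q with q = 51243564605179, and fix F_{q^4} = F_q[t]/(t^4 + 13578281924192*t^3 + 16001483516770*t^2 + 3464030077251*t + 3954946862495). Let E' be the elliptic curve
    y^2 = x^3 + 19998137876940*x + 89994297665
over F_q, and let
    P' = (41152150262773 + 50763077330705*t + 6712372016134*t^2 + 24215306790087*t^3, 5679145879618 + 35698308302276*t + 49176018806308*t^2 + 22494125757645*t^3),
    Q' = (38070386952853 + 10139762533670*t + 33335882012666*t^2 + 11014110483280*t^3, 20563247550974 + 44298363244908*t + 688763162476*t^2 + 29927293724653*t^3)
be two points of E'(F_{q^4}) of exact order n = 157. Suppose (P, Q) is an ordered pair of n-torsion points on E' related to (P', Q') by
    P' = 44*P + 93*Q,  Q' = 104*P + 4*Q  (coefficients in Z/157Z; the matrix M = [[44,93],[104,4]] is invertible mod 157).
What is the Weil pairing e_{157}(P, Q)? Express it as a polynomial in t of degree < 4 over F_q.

Alternating bilinearity on E[157] (values in mu_{157} in F_{51243564605179^4}) gives e(P',Q') = e(P,Q)^det(M).
det M = 44*4 - 93*104 = -9496 = 81 (mod 157); 81^{-1} = 126 (mod 157).
Double-and-add over 10011101: 8-1 doublings, 5-1 additions; each step l_{T,T}/v_{2T} or l_{T,P'}/v at Q'+S for random S.
Result: e(P',Q') = 18271728028438 + 50736436671285*t + 49415162605716*t^2 + 13825942378996*t^3.
Finally e_{157}(P,Q) = 34986175173040 + 31896931477884*t + 39869843605337*t^2 + 42175805728032*t^3.

34986175173040 + 31896931477884*t + 39869843605337*t^2 + 42175805728032*t^3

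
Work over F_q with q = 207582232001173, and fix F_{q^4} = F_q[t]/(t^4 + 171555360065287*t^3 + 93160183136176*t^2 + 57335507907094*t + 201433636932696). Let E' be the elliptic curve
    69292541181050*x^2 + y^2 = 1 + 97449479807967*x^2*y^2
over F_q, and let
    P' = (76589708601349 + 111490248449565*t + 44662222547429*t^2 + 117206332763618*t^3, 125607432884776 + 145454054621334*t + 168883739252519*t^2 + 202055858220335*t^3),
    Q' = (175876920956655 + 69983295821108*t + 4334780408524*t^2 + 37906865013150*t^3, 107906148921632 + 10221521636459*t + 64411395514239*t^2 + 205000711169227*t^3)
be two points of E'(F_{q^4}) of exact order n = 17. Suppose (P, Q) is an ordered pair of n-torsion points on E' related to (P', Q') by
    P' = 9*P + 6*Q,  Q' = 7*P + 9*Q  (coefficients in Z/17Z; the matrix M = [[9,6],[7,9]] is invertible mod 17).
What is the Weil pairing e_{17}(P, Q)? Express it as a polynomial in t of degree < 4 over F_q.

178135131662170 + 195046860972419*t + 159046909601576*t^2 + 99452036088247*t^3

Since e_{17}(P,P)=e_{17}(Q,Q)=1 and e_{17}(Q,P)=e_{17}(P,Q)^{-1}, expanding e_{17}(9*P + 6*Q,7*P + 9*Q) leaves e(P,Q)^det(M).
Hence e(P,Q) = e(P',Q')^{7} where 7 = 5^{-1} mod 17.
Edwards->Montgomery: u=(1+y)/(1-y), v=u/x -> 174144729275407v^2=u^3+34969115887077u^2+u; then x_W=44856323343564u+62387375498365: y^2=x^3+192844402436558*x+19224660068756.
Miller loop for e_{17} over F_{207582232001173^4}: bits of 17 = 10001; 4 double steps + 1 add steps, l/v at each.
Result: e(P',Q') = 190422821006442 + 139439106833330*t + 154725034900614*t^2 + 3443139321456*t^3.
Thus e_{17}(P,Q) = 178135131662170 + 195046860972419*t + 159046909601576*t^2 + 99452036088247*t^3.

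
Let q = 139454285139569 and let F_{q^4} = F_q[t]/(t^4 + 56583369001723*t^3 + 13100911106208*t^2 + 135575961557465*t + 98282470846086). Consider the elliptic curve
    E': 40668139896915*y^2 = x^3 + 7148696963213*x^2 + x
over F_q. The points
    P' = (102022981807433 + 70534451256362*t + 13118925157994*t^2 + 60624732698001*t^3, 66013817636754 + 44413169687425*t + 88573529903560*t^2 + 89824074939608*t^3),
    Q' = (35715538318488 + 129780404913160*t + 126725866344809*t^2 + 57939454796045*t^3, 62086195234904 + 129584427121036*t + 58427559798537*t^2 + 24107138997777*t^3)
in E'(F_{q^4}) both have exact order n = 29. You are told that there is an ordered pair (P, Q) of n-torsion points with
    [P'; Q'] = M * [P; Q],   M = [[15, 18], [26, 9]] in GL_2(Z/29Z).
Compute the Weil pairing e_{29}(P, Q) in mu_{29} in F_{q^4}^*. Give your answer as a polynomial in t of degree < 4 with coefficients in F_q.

e_{29} is bilinear + alternating on E[29], so e_{29}(15*P + 18*Q, 26*P + 9*Q) = e_{29}(P,Q)^(15*9-18*26).
det(M) mod 29 = 15; its inverse in (Z/29)^* is 2 (check: 15*2 mod 29 = 1).
Undo Montgomery via alpha=69283847192589, beta=20765251779385: (a',b')=(20270189415115,84884608171759) over F_{139454285139569}.
Miller loop for e_{29} over F_{139454285139569^4}: bits of 29 = 11101; 4 double steps + 3 add steps, l/v at each.
Miller gives e_{29}(P',Q') = 82267223594704 + 130448751970787*t + 84676305703990*t^2 + 136472559186719*t^3 in F_{139454285139569^4}.
Finally e_{29}(P,Q) = 120382702990823 + 12033900291511*t + 110863720551818*t^2 + 26015426854096*t^3.

120382702990823 + 12033900291511*t + 110863720551818*t^2 + 26015426854096*t^3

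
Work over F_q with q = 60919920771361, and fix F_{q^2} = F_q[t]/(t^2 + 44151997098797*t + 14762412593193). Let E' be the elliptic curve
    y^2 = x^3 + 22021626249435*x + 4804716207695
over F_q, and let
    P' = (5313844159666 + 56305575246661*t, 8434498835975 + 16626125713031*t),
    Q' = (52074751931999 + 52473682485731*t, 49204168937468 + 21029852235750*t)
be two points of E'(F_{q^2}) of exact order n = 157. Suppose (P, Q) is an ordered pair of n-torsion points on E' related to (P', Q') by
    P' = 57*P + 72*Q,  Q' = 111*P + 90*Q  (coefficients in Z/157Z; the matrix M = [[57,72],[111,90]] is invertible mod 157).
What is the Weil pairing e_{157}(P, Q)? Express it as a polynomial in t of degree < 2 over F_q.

Since e_{157}(P,P)=e_{157}(Q,Q)=1 and e_{157}(Q,P)=e_{157}(P,Q)^{-1}, expanding e_{157}(57*P + 72*Q,111*P + 90*Q) leaves e(P,Q)^det(M).
57*90 - 72*111 = -2862; reduced mod 157: det = 121, inverse 109.
Double-and-add over 10011101: 8-1 doublings, 5-1 additions; each step l_{T,T}/v_{2T} or l_{T,P'}/v at Q'+S for random S.
Miller gives e_{157}(P',Q') = 39136267128153 + 7335073528251*t in F_{60919920771361^2}.
Thus e_{157}(P,Q) = 52822307907996 + 46991075209893*t.

52822307907996 + 46991075209893*t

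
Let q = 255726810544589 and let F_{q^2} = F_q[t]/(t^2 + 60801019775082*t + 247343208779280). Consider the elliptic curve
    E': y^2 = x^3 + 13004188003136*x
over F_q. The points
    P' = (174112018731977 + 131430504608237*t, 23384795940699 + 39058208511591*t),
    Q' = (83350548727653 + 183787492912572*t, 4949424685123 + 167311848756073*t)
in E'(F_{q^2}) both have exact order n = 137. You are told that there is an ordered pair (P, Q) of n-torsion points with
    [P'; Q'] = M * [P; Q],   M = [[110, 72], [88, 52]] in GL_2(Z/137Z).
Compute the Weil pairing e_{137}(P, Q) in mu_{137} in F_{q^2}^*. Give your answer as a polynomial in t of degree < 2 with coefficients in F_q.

e_{137} is bilinear + alternating on E[137], so e_{137}(110*P + 72*Q, 88*P + 52*Q) = e_{137}(P,Q)^(110*52-72*88).
Inverting 69 mod 137: 2. Thus e_{137}(P,Q) = e(P',Q')^{2}.
n = 137 = (10001001)_2 (8 bits, wt 3); accumulate f_{137,P'}(Q'+S)/f_{137,P'}(S) along the 7-step ladder.
So e_{137}(P',Q') = 249990883320124 + 48693642697860*t.
(249990883320124 + 48693642697860*t)^{2} mod (255726810544589,f) = 7779172899463 + 13661452453913*t.

7779172899463 + 13661452453913*t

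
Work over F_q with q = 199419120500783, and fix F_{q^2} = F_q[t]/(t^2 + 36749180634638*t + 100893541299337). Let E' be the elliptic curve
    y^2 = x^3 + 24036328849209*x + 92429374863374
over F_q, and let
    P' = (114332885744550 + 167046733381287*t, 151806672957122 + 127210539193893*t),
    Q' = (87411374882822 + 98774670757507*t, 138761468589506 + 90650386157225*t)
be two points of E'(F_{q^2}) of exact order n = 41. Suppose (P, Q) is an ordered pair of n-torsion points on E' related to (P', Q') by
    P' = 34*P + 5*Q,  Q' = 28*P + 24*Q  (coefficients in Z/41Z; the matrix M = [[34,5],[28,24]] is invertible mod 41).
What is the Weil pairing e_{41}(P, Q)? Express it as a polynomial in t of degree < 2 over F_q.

45397259092257 + 190088620194369*t

Under M = [[34,5],[28,24]] in GL_2(Z/41), e_{41}(P',Q') = e_{41}(P,Q)^(34*24-5*28 mod 41).
det M = 34*24 - 5*28 = 676 = 20 (mod 41); 20^{-1} = 39 (mod 41).
Miller loop for e_{41} over F_{199419120500783^2}: bits of 41 = 101001; 5 double steps + 2 add steps, l/v at each.
Miller gives e_{41}(P',Q') = 96048161158592 + 83413944483557*t in F_{199419120500783^2}.
Thus e_{41}(P,Q) = 45397259092257 + 190088620194369*t.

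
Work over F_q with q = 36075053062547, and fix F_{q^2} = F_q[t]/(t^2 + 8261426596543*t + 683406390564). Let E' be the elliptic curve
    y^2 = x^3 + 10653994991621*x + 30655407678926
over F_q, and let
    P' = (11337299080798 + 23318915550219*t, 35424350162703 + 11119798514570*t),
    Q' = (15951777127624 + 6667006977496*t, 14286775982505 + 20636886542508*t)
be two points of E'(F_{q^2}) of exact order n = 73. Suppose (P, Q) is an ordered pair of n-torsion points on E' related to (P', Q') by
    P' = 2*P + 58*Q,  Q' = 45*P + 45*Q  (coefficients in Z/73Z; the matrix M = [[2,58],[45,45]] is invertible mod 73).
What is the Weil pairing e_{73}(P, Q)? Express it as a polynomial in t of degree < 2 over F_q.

945133195639 + 11978680617777*t

The 73-Weil pairing on E[73] over F_{36075053062547} is alternating-bilinear: e_{73}(P',Q') = e_{73}(P,Q)^det(M).
2*45 - 58*45 = -2520; reduced mod 73: det = 35, inverse 48.
Run Miller on y^2=x^3+10653994991621*x+30655407678926 over F_{36075053062547}: ladder 1001001 (7 bits); e = f_P(D_Q)/f_Q(D_P).
Result: e(P',Q') = 5950086300775 + 25239958134131*t.
Raise to 48: e(P,Q) = 945133195639 + 11978680617777*t in mu_{73}.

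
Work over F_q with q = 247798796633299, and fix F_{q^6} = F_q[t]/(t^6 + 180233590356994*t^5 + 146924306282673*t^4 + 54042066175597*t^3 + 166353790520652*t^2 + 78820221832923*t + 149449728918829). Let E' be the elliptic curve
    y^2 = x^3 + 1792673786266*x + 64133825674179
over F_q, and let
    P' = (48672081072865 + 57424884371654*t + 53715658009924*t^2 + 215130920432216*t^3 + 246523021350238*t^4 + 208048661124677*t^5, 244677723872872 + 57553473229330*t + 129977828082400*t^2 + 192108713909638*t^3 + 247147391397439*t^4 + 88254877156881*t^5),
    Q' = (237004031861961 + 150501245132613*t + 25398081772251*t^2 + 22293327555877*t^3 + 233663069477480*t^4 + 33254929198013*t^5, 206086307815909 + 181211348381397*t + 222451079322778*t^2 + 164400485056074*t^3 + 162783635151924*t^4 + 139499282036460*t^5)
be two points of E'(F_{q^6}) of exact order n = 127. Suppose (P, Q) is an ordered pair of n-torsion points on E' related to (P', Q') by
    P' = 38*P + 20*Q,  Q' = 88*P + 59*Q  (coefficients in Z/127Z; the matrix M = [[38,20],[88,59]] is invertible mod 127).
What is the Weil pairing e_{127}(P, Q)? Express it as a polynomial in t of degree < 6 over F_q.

55177391402926 + 237266944127508*t + 49779833025323*t^2 + 11233783667894*t^3 + 226000244614698*t^4 + 98275057496233*t^5

Since e_{127}(P,P)=e_{127}(Q,Q)=1 and e_{127}(Q,P)=e_{127}(P,Q)^{-1}, expanding e_{127}(38*P + 20*Q,88*P + 59*Q) leaves e(P,Q)^det(M).
det(M) mod 127 = 101; its inverse in (Z/127)^* is 83 (check: 101*83 mod 127 = 1).
n = 127 = (1111111)_2 (7 bits, wt 7); accumulate f_{127,P'}(Q'+S)/f_{127,P'}(S) along the 6-step ladder.
The quotient is 63573515599029 + 128233496328041*t + 135846320536774*t^2 + 198857628031598*t^3 + 76617448223869*t^4 + 10775478115192*t^5.
Finally e_{127}(P,Q) = 55177391402926 + 237266944127508*t + 49779833025323*t^2 + 11233783667894*t^3 + 226000244614698*t^4 + 98275057496233*t^5.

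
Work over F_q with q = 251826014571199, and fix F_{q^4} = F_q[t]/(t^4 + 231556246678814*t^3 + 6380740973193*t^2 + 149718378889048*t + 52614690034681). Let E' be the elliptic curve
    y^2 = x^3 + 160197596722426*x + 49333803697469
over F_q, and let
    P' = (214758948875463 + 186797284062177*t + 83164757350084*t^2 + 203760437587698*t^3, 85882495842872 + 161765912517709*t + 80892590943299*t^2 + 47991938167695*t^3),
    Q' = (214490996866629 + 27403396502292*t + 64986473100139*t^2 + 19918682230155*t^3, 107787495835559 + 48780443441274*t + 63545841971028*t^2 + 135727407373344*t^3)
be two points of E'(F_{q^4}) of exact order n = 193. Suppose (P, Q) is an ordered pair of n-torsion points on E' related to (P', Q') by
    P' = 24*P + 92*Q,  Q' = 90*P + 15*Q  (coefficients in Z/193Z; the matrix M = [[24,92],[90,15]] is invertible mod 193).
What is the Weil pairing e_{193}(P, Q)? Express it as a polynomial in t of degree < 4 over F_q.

e_{193} is bilinear + alternating on E[193], so e_{193}(24*P + 92*Q, 90*P + 15*Q) = e_{193}(P,Q)^(24*15-92*90).
Hence e(P,Q) = e(P',Q')^{55} where 55 = 186^{-1} mod 193.
n = 193 = (11000001)_2 (8 bits, wt 3); accumulate f_{193,P'}(Q'+S)/f_{193,P'}(S) along the 7-step ladder.
e_{193}(P',Q') = 134299108531124 + 59377908993522*t + 171130531489203*t^2 + 24528056194169*t^3.
Finally e_{193}(P,Q) = 181804544107084 + 219697436670814*t + 122747548270668*t^2 + 166149545069938*t^3.

181804544107084 + 219697436670814*t + 122747548270668*t^2 + 166149545069938*t^3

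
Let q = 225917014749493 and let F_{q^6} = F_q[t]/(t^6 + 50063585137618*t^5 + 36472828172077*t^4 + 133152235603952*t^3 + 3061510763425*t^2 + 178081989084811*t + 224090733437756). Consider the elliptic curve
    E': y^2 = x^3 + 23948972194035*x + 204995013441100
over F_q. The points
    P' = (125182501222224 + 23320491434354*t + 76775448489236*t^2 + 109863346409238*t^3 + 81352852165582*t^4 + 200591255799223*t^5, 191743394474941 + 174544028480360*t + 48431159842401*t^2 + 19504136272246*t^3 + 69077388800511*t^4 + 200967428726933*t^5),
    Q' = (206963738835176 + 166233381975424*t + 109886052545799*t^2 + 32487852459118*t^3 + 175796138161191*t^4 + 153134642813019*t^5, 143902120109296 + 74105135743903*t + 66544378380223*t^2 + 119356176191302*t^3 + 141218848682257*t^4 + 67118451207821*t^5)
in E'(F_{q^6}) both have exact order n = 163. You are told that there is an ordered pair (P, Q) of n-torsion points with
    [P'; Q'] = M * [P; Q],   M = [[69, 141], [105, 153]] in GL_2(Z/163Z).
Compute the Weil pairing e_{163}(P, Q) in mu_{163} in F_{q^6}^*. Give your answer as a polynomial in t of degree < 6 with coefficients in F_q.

160949476985819 + 52979862205048*t + 88232330393522*t^2 + 209292379524398*t^3 + 107178231588815*t^4 + 3319881200969*t^5

Alternating bilinearity on E[163] (values in mu_{163} in F_{225917014749493^6}) gives e(P',Q') = e(P,Q)^det(M).
Inverting 153 mod 163: 114. Thus e_{163}(P,Q) = e(P',Q')^{114}.
8-bit Miller (10100011) on E'/F_{225917014749493} with a'=23948972194035, b'=204995013441100: accumulate tangent/chord ratios at Q'+S and P'+S'.
So e_{163}(P',Q') = 45686468144560 + 86237525386418*t + 184231786519134*t^2 + 63831478569842*t^3 + 50231486213708*t^4 + 79698914820421*t^5.
Hence e(P,Q) = 160949476985819 + 52979862205048*t + 88232330393522*t^2 + 209292379524398*t^3 + 107178231588815*t^4 + 3319881200969*t^5 in F_{225917014749493^6}^*.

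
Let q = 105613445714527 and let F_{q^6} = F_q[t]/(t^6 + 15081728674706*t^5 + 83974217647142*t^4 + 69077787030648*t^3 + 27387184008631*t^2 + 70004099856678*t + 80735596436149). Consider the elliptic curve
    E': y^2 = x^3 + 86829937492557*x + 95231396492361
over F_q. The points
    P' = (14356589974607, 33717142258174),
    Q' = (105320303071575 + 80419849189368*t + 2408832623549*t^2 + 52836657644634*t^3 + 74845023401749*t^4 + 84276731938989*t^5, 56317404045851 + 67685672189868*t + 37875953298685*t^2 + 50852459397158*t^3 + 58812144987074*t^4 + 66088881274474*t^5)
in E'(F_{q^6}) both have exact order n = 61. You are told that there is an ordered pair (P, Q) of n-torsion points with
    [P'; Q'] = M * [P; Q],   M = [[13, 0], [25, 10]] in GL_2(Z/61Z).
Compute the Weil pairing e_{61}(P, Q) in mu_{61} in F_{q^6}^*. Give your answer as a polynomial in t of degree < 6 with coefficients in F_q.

Alternating bilinearity on E[61] (values in mu_{61} in F_{105613445714527^6}) gives e(P',Q') = e(P,Q)^det(M).
So e_{61}(P,Q) = e_{61}(P',Q')^{23}, since 8*23 = 1 mod 61.
Build f_{61,P'} and f_{61,Q'} via the 6-bit ladder of 61=111101_2; evaluate at shifted divisors; quotient in F_{105613445714527^6}.
Result: e(P',Q') = 79471929876958 + 34300404746946*t + 45389371460707*t^2 + 46747165842857*t^3 + 36382382086551*t^4 + 21965490335020*t^5.
Thus e_{61}(P,Q) = 35141829662054 + 14781469438629*t + 92617006658866*t^2 + 53477064597653*t^3 + 48835863896628*t^4 + 76972039614637*t^5.

35141829662054 + 14781469438629*t + 92617006658866*t^2 + 53477064597653*t^3 + 48835863896628*t^4 + 76972039614637*t^5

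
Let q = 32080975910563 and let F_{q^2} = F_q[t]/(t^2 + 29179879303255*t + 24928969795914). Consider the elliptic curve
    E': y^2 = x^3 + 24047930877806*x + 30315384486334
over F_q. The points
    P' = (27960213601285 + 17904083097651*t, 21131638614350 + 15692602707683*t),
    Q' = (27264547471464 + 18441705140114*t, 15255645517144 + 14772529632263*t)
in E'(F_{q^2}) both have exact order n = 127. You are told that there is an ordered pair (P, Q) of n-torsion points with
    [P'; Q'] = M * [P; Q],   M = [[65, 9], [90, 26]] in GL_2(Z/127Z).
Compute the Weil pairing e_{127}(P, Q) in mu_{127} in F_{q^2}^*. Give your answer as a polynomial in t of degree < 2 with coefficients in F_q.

The 127-Weil pairing on E[127] over F_{32080975910563} is alternating-bilinear: e_{127}(P',Q') = e_{127}(P,Q)^det(M).
Inverting 118 mod 127: 14. Thus e_{127}(P,Q) = e(P',Q')^{14}.
7-bit Miller (1111111) on E'/F_{32080975910563} with a'=24047930877806, b'=30315384486334: accumulate tangent/chord ratios at Q'+S and P'+S'.
The quotient is 28357131248418 + 2377695922973*t.
e_{127}(P,Q) = (28357131248418 + 2377695922973*t)^{14} = 4463624918388 + 14906222398835*t.

4463624918388 + 14906222398835*t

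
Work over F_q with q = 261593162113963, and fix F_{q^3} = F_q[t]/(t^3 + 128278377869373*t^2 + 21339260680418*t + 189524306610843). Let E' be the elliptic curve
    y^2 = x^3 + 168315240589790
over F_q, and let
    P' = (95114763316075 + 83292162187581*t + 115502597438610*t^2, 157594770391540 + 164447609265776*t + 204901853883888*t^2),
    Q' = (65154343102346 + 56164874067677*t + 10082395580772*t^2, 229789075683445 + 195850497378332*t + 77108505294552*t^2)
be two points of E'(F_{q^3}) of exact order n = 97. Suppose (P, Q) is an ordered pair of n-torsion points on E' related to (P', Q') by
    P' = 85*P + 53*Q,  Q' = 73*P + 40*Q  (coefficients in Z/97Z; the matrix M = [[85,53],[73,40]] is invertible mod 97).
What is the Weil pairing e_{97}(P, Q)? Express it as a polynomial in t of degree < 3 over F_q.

Under M = [[85,53],[73,40]] in GL_2(Z/97), e_{97}(P',Q') = e_{97}(P,Q)^(85*40-53*73 mod 97).
So e_{97}(P,Q) = e_{97}(P',Q')^{91}, since 16*91 = 1 mod 97.
Run Miller on y^2=x^3+168315240589790 over F_{261593162113963}: ladder 1100001 (7 bits); e = f_P(D_Q)/f_Q(D_P).
f_P(D_Q)/f_Q(D_P) = 125669840316383 + 77845878083921*t + 171151762303202*t^2.
Finally e_{97}(P,Q) = 8832075123666 + 44772721043914*t + 65452095973516*t^2.

8832075123666 + 44772721043914*t + 65452095973516*t^2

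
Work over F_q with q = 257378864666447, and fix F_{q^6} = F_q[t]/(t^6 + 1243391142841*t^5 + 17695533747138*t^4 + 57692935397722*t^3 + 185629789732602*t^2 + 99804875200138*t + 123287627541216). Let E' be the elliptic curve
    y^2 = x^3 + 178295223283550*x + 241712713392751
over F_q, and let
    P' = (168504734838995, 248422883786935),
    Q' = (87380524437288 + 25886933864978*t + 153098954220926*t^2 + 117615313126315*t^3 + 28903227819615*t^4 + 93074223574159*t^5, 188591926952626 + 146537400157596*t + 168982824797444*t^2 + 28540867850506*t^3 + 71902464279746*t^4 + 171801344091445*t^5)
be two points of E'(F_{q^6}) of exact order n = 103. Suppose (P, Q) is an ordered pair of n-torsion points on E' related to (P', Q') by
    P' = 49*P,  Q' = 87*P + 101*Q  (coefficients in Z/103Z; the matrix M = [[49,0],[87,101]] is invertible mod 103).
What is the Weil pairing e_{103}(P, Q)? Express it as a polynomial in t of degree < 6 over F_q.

48699982796834 + 164298168845427*t + 204779443175875*t^2 + 191696993874345*t^3 + 116046257843545*t^4 + 29201468918450*t^5

e_{103} is bilinear + alternating on E[103], so e_{103}(49*P, 87*P + 101*Q) = e_{103}(P,Q)^(49*101-0*87).
So e_{103}(P,Q) = e_{103}(P',Q')^{62}, since 5*62 = 1 mod 103.
Build f_{103,P'} and f_{103,Q'} via the 7-bit ladder of 103=1100111_2; evaluate at shifted divisors; quotient in F_{257378864666447^6}.
e_{103}(P',Q') = 139884354588226 + 219227809508192*t + 203888117713753*t^2 + 25616419209346*t^3 + 107637796574281*t^4 + 63672406536783*t^5.
(139884354588226 + 219227809508192*t + 203888117713753*t^2 + 25616419209346*t^3 + 107637796574281*t^4 + 63672406536783*t^5)^{62} mod (257378864666447,f) = 48699982796834 + 164298168845427*t + 204779443175875*t^2 + 191696993874345*t^3 + 116046257843545*t^4 + 29201468918450*t^5.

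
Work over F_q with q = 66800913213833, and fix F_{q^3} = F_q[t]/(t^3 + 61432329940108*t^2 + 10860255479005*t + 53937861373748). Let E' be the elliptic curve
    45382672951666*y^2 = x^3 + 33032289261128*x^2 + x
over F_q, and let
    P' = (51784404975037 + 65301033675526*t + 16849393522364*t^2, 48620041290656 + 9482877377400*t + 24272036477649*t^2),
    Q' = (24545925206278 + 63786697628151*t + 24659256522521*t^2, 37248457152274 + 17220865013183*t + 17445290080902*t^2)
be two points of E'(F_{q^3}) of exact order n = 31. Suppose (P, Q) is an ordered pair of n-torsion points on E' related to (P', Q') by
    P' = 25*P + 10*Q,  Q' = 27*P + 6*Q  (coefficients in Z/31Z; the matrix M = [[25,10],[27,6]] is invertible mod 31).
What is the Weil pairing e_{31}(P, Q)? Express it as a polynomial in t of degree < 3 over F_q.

e_{31} is bilinear + alternating on E[31], so e_{31}(25*P + 10*Q, 27*P + 6*Q) = e_{31}(P,Q)^(25*6-10*27).
Inverting 4 mod 31: 8. Thus e_{31}(P,Q) = e(P',Q')^{8}.
(x,y)|->(499898484279x+25248955996204,499898484279y) sends E' to y^2=x^3+20613295905848*x+59745370642908.
Run Miller on y^2=x^3+20613295905848*x+59745370642908 over F_{66800913213833}: ladder 11111 (5 bits); e = f_P(D_Q)/f_Q(D_P).
Result: e(P',Q') = 33954314831201 + 60270857141349*t + 65934813262062*t^2.
Raise to 8: e(P,Q) = 1884240008235 + 26930602539286*t + 3226960515723*t^2 in mu_{31}.

1884240008235 + 26930602539286*t + 3226960515723*t^2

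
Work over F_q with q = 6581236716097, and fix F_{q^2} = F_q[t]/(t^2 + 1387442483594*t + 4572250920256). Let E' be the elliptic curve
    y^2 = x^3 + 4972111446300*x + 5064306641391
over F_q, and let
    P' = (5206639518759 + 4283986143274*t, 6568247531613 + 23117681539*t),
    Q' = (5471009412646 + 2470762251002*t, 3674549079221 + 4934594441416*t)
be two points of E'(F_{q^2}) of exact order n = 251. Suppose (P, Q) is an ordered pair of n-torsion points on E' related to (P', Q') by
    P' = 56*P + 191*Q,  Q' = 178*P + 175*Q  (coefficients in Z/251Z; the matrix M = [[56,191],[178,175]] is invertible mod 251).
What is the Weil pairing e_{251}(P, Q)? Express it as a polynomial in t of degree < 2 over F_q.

Under M = [[56,191],[178,175]] in GL_2(Z/251), e_{251}(P',Q') = e_{251}(P,Q)^(56*175-191*178 mod 251).
det M = 56*175 - 191*178 = -24198 = 149 (mod 251); 149^{-1} = 219 (mod 251).
Build f_{251,P'} and f_{251,Q'} via the 8-bit ladder of 251=11111011_2; evaluate at shifted divisors; quotient in F_{6581236716097^2}.
f_P(D_Q)/f_Q(D_P) = 4748563589844 + 2798357062251*t.
e_{251}(P,Q) = (4748563589844 + 2798357062251*t)^{219} = 6134998324810 + 6012769601001*t.

6134998324810 + 6012769601001*t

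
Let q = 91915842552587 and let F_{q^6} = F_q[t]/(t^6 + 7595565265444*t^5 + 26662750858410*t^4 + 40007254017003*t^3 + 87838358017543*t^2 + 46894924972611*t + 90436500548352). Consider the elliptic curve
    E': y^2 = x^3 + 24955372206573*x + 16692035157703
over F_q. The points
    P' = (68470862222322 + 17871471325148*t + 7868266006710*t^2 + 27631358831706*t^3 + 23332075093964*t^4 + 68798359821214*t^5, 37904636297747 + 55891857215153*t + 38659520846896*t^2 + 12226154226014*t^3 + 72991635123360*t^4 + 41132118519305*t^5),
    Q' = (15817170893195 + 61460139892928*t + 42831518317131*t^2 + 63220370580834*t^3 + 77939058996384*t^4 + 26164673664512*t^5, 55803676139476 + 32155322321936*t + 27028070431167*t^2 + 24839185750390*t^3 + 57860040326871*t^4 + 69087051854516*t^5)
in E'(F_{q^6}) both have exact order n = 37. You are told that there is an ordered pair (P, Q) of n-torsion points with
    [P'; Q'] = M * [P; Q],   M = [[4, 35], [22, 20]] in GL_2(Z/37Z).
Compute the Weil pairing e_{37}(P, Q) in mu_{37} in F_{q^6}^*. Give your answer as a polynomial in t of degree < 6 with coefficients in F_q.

Under M = [[4,35],[22,20]] in GL_2(Z/37), e_{37}(P',Q') = e_{37}(P,Q)^(4*20-35*22 mod 37).
Inverting 13 mod 37: 20. Thus e_{37}(P,Q) = e(P',Q')^{20}.
Double-and-add over 100101: 6-1 doublings, 3-1 additions; each step l_{T,T}/v_{2T} or l_{T,P'}/v at Q'+S for random S.
f_P(D_Q)/f_Q(D_P) = 9891220648967 + 87027580059458*t + 73521374324253*t^2 + 26645613569310*t^3 + 53621248061970*t^4 + 88493336637198*t^5.
e_{37}(P,Q) = (9891220648967 + 87027580059458*t + 73521374324253*t^2 + 26645613569310*t^3 + 53621248061970*t^4 + 88493336637198*t^5)^{20} = 74699082531749 + 46104482047328*t + 83281601280334*t^2 + 47527693007823*t^3 + 78106203503625*t^4 + 57756505349849*t^5.

74699082531749 + 46104482047328*t + 83281601280334*t^2 + 47527693007823*t^3 + 78106203503625*t^4 + 57756505349849*t^5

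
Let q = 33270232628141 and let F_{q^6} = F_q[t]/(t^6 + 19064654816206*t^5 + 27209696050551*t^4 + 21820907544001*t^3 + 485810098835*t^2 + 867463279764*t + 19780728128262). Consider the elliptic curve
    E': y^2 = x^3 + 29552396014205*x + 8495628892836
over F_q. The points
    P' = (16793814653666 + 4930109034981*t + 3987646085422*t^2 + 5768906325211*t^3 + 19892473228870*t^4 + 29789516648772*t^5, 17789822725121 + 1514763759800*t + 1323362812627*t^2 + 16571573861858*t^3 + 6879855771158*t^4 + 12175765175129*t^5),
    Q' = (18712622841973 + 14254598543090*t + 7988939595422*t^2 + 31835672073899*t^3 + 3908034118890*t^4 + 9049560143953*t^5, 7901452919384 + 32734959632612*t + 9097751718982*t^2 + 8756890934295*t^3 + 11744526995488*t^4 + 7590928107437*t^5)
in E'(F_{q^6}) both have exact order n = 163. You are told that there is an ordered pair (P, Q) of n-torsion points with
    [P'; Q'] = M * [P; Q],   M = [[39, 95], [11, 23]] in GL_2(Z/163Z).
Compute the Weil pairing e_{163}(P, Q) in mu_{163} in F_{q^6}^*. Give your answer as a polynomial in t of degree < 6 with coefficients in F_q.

5310140697497 + 29045892498795*t + 23206413975113*t^2 + 18528543891327*t^3 + 15898068556783*t^4 + 20558965521964*t^5

Since e_{163}(P,P)=e_{163}(Q,Q)=1 and e_{163}(Q,P)=e_{163}(P,Q)^{-1}, expanding e_{163}(39*P + 95*Q,11*P + 23*Q) leaves e(P,Q)^det(M).
det(M) mod 163 = 15; its inverse in (Z/163)^* is 87 (check: 15*87 mod 163 = 1).
Build f_{163,P'} and f_{163,Q'} via the 8-bit ladder of 163=10100011_2; evaluate at shifted divisors; quotient in F_{33270232628141^6}.
e_{163}(P',Q') = 11987437003415 + 9727482434117*t + 31810727940328*t^2 + 27956129626491*t^3 + 25534496152924*t^4 + 30992838458079*t^5.
(11987437003415 + 9727482434117*t + 31810727940328*t^2 + 27956129626491*t^3 + 25534496152924*t^4 + 30992838458079*t^5)^{87} mod (33270232628141,f) = 5310140697497 + 29045892498795*t + 23206413975113*t^2 + 18528543891327*t^3 + 15898068556783*t^4 + 20558965521964*t^5.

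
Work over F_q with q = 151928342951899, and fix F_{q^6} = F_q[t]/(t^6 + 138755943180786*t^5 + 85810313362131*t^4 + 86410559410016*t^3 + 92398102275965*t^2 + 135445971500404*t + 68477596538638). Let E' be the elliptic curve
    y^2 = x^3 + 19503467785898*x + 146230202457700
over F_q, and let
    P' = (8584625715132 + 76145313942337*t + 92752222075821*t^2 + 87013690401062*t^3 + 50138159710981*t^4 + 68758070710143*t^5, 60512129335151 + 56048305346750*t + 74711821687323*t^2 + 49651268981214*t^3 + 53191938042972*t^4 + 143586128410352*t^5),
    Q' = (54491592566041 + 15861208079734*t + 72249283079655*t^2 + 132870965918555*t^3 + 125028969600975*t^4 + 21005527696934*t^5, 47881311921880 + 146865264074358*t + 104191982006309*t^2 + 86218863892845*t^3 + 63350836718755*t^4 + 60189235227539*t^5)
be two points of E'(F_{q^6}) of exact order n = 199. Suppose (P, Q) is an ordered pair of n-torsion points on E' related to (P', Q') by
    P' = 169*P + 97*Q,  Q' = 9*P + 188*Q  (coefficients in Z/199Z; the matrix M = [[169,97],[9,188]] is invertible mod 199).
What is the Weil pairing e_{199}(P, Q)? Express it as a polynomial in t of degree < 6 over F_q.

Alternating bilinearity on E[199] (values in mu_{199} in F_{151928342951899^6}) gives e(P',Q') = e(P,Q)^det(M).
So e_{199}(P,Q) = e_{199}(P',Q')^{129}, since 54*129 = 1 mod 199.
Run Miller on y^2=x^3+19503467785898*x+146230202457700 over F_{151928342951899}: ladder 11000111 (8 bits); e = f_P(D_Q)/f_Q(D_P).
e_{199}(P',Q') = 32576684971685 + 96482717055806*t + 23826819277728*t^2 + 62067016062916*t^3 + 119646337272491*t^4 + 81153128697550*t^5.
Raise to 129: e(P,Q) = 132720699710071 + 16518478009977*t + 19983085632687*t^2 + 103197542754271*t^3 + 1015459828893*t^4 + 82328439020465*t^5 in mu_{199}.

132720699710071 + 16518478009977*t + 19983085632687*t^2 + 103197542754271*t^3 + 1015459828893*t^4 + 82328439020465*t^5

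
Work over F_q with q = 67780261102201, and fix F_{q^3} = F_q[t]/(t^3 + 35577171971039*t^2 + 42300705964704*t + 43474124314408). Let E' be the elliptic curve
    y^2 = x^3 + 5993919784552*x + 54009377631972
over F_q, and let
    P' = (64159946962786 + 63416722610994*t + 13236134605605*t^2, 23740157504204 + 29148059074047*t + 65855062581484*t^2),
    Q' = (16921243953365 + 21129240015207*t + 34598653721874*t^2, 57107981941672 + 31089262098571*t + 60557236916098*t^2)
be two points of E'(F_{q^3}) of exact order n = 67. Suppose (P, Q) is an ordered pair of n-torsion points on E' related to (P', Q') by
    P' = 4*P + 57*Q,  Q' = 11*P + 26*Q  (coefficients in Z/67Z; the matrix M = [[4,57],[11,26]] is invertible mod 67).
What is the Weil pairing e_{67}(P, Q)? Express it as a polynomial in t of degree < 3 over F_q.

Since e_{67}(P,P)=e_{67}(Q,Q)=1 and e_{67}(Q,P)=e_{67}(P,Q)^{-1}, expanding e_{67}(4*P + 57*Q,11*P + 26*Q) leaves e(P,Q)^det(M).
det M = 4*26 - 57*11 = -523 = 13 (mod 67); 13^{-1} = 31 (mod 67).
Miller loop for e_{67} over F_{67780261102201^3}: bits of 67 = 1000011; 6 double steps + 2 add steps, l/v at each.
The quotient is 52472573618012 + 1622874486766*t + 47565421476361*t^2.
Finally e_{67}(P,Q) = 23507522596696 + 20489463094748*t + 20934344319467*t^2.

23507522596696 + 20489463094748*t + 20934344319467*t^2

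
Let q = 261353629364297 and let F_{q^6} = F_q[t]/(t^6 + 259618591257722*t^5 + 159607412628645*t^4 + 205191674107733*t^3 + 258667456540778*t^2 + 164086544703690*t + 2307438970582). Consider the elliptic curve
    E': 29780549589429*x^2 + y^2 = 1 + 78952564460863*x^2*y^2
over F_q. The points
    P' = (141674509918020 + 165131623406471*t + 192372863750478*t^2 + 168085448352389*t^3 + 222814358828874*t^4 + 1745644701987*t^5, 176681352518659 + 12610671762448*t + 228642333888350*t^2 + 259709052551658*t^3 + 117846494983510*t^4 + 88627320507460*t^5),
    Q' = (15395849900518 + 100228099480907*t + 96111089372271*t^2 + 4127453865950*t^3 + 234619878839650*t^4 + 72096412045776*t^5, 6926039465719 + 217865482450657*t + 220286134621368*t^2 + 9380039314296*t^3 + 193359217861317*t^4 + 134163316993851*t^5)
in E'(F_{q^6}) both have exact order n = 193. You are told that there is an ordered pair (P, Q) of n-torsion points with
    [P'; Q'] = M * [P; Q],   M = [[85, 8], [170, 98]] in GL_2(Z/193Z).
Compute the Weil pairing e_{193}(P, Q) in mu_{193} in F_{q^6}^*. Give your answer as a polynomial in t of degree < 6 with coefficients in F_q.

Alternating bilinearity on E[193] (values in mu_{193} in F_{261353629364297^6}) gives e(P',Q') = e(P,Q)^det(M).
det M = 85*98 - 8*170 = 6970 = 22 (mod 193); 22^{-1} = 79 (mod 193).
Edwards a_E,d_E -> Montgomery A=246675993339386,B=151111001829835 -> Weierstrass 248262066807353,115644557305574 via alpha=192357938584580,beta=118383810964290.
Run Miller on y^2=x^3+248262066807353*x+115644557305574 over F_{261353629364297}: ladder 11000001 (8 bits); e = f_P(D_Q)/f_Q(D_P).
The quotient is 97549788035366 + 132190771631114*t + 128791456079466*t^2 + 162808483909287*t^3 + 92377677036417*t^4 + 61462444385456*t^5.
Hence e(P,Q) = 251422467365067 + 20157128926058*t + 210264697132109*t^2 + 150188427638833*t^3 + 18869817988122*t^4 + 44764783975186*t^5 in F_{261353629364297^6}^*.

251422467365067 + 20157128926058*t + 210264697132109*t^2 + 150188427638833*t^3 + 18869817988122*t^4 + 44764783975186*t^5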